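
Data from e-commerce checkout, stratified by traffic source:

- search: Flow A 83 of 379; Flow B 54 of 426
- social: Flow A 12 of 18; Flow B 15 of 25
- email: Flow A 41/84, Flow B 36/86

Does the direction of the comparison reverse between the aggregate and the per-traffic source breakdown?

Search: Flow A 83/379 = 21.9%, Flow B 54/426 = 12.7% → Flow A
Social: Flow A 12/18 = 66.7%, Flow B 15/25 = 60.0% → Flow A
Email: Flow A 41/84 = 48.8%, Flow B 36/86 = 41.9% → Flow A
Overall: Flow A 136/481 = 28.3%, Flow B 105/537 = 19.6% → Flow A
Flow A wins overall and in every traffic group — no reversal.

No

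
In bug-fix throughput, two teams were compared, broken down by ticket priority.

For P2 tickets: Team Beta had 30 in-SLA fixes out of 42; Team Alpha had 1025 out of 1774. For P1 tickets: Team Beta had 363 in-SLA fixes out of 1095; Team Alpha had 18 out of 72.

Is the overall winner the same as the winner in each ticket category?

No

P2: Team Beta 30/42 = 71.4%, Team Alpha 1025/1774 = 57.8% → Team Beta
P1: Team Beta 363/1095 = 33.2%, Team Alpha 18/72 = 25.0% → Team Beta
Overall: Team Beta 393/1137 = 34.6%, Team Alpha 1043/1846 = 56.5% → Team Alpha
Team Beta wins each ticket group but Team Alpha wins overall — the comparison reverses. Team Beta's tickets skew toward P1, which has a lower base rate.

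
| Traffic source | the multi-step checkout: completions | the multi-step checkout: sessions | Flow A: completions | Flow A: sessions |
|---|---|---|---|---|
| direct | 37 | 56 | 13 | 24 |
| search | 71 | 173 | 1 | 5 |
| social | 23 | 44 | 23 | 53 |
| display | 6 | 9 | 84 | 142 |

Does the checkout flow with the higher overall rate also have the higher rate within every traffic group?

No

Direct: the multi-step checkout 37/56 = 66.1%, Flow A 13/24 = 54.2% → the multi-step checkout
Search: the multi-step checkout 71/173 = 41.0%, Flow A 1/5 = 20.0% → the multi-step checkout
Social: the multi-step checkout 23/44 = 52.3%, Flow A 23/53 = 43.4% → the multi-step checkout
Display: the multi-step checkout 6/9 = 66.7%, Flow A 84/142 = 59.2% → the multi-step checkout
Overall: the multi-step checkout 137/282 = 48.6%, Flow A 121/224 = 54.0% → Flow A
The multi-step checkout wins each traffic group but Flow A wins overall — the comparison reverses. The multi-step checkout's sessions skew toward search, which has a lower base rate.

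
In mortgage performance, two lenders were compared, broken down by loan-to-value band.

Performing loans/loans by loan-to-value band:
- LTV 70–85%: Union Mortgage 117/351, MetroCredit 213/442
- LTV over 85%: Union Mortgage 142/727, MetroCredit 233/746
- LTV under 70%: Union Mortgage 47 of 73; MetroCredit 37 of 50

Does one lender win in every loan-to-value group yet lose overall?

LTV 70–85%: Union Mortgage 117/351 = 33.3%, MetroCredit 213/442 = 48.2% → MetroCredit
LTV over 85%: Union Mortgage 142/727 = 19.5%, MetroCredit 233/746 = 31.2% → MetroCredit
LTV under 70%: Union Mortgage 47/73 = 64.4%, MetroCredit 37/50 = 74.0% → MetroCredit
Overall: Union Mortgage 306/1151 = 26.6%, MetroCredit 483/1238 = 39.0% → MetroCredit
MetroCredit wins overall and in every loan-to-value group — no reversal.

No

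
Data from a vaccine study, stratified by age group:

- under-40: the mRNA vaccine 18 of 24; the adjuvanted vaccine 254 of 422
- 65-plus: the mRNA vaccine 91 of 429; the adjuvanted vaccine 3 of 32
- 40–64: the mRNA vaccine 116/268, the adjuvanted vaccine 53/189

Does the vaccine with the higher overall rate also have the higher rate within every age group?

Under-40: the mRNA vaccine 18/24 = 75.0%, the adjuvanted vaccine 254/422 = 60.2% → the mRNA vaccine
65-plus: the mRNA vaccine 91/429 = 21.2%, the adjuvanted vaccine 3/32 = 9.4% → the mRNA vaccine
40–64: the mRNA vaccine 116/268 = 43.3%, the adjuvanted vaccine 53/189 = 28.0% → the mRNA vaccine
Overall: the mRNA vaccine 225/721 = 31.2%, the adjuvanted vaccine 310/643 = 48.2% → the adjuvanted vaccine
The mRNA vaccine wins each age group but the adjuvanted vaccine wins overall — the comparison reverses. The mRNA vaccine's recipients skew toward 65-plus, which has a lower base rate.

No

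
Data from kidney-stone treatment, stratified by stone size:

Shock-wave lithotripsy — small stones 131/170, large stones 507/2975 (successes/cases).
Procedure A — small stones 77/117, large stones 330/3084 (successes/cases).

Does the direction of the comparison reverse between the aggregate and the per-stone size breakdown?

Small stones: shock-wave lithotripsy 131/170 = 77.1%, Procedure A 77/117 = 65.8% → shock-wave lithotripsy
Large stones: shock-wave lithotripsy 507/2975 = 17.0%, Procedure A 330/3084 = 10.7% → shock-wave lithotripsy
Overall: shock-wave lithotripsy 638/3145 = 20.3%, Procedure A 407/3201 = 12.7% → shock-wave lithotripsy
Shock-wave lithotripsy wins overall and in every stone group — no reversal.

No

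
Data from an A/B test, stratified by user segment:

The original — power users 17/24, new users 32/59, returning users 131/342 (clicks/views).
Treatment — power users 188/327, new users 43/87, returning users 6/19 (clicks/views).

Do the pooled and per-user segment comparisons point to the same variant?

Power users: the original 17/24 = 70.8%, Treatment 188/327 = 57.5% → the original
New users: the original 32/59 = 54.2%, Treatment 43/87 = 49.4% → the original
Returning users: the original 131/342 = 38.3%, Treatment 6/19 = 31.6% → the original
Overall: the original 180/425 = 42.4%, Treatment 237/433 = 54.7% → Treatment
The original wins each user group but Treatment wins overall — the comparison reverses. The original's views skew toward returning users, which has a lower base rate.

No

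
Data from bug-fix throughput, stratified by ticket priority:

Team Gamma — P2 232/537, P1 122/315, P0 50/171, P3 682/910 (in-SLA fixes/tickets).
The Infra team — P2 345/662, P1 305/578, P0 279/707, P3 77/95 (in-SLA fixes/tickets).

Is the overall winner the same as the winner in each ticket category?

P2: Team Gamma 232/537 = 43.2%, the Infra team 345/662 = 52.1% → the Infra team
P1: Team Gamma 122/315 = 38.7%, the Infra team 305/578 = 52.8% → the Infra team
P0: Team Gamma 50/171 = 29.2%, the Infra team 279/707 = 39.5% → the Infra team
P3: Team Gamma 682/910 = 74.9%, the Infra team 77/95 = 81.1% → the Infra team
Overall: Team Gamma 1086/1933 = 56.2%, the Infra team 1006/2042 = 49.3% → Team Gamma
The Infra team wins each ticket group but Team Gamma wins overall — the comparison reverses. The Infra team's tickets skew toward P0, which has a lower base rate.

No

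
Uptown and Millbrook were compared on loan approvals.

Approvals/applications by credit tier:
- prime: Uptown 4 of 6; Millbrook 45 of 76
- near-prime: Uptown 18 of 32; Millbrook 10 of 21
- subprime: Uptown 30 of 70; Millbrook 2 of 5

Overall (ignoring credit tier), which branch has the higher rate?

Prime: Uptown 4/6 = 66.7%, Millbrook 45/76 = 59.2% → Uptown
Near-prime: Uptown 18/32 = 56.2%, Millbrook 10/21 = 47.6% → Uptown
Subprime: Uptown 30/70 = 42.9%, Millbrook 2/5 = 40.0% → Uptown
Overall: Uptown 52/108 = 48.1%, Millbrook 57/102 = 55.9% → Millbrook
(Uptown wins every credit group but Millbrook wins overall — Uptown's applications skew toward the low-rate subprime group.)

Millbrook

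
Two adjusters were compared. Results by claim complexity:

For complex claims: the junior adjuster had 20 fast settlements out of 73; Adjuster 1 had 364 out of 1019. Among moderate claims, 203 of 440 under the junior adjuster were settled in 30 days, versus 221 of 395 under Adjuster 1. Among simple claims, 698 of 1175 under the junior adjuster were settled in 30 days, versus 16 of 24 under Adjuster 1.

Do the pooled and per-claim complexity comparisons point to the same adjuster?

No

Complex: the junior adjuster 20/73 = 27.4%, Adjuster 1 364/1019 = 35.7% → Adjuster 1
Moderate: the junior adjuster 203/440 = 46.1%, Adjuster 1 221/395 = 55.9% → Adjuster 1
Simple: the junior adjuster 698/1175 = 59.4%, Adjuster 1 16/24 = 66.7% → Adjuster 1
Overall: the junior adjuster 921/1688 = 54.6%, Adjuster 1 601/1438 = 41.8% → the junior adjuster
Adjuster 1 wins each claim group but the junior adjuster wins overall — the comparison reverses. Adjuster 1's claims skew toward complex, which has a lower base rate.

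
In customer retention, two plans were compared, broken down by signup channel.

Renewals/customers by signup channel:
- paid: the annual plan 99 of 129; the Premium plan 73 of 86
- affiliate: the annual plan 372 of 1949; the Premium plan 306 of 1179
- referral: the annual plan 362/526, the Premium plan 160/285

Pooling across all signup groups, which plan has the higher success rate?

the Premium plan

Paid: the annual plan 99/129 = 76.7%, the Premium plan 73/86 = 84.9% → the Premium plan
Affiliate: the annual plan 372/1949 = 19.1%, the Premium plan 306/1179 = 26.0% → the Premium plan
Referral: the annual plan 362/526 = 68.8%, the Premium plan 160/285 = 56.1% → the annual plan
Overall: the annual plan 833/2604 = 32.0%, the Premium plan 539/1550 = 34.8% → the Premium plan
(Neither sweeps every signup group, but the Premium plan has the higher pooled rate.)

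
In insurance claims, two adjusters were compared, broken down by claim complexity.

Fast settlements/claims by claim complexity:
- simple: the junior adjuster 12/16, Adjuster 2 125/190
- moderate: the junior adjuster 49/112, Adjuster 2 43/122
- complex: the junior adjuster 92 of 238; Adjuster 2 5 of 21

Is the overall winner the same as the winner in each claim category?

No

Simple: the junior adjuster 12/16 = 75.0%, Adjuster 2 125/190 = 65.8% → the junior adjuster
Moderate: the junior adjuster 49/112 = 43.8%, Adjuster 2 43/122 = 35.2% → the junior adjuster
Complex: the junior adjuster 92/238 = 38.7%, Adjuster 2 5/21 = 23.8% → the junior adjuster
Overall: the junior adjuster 153/366 = 41.8%, Adjuster 2 173/333 = 52.0% → Adjuster 2
The junior adjuster wins each claim group but Adjuster 2 wins overall — the comparison reverses. The junior adjuster's claims skew toward complex, which has a lower base rate.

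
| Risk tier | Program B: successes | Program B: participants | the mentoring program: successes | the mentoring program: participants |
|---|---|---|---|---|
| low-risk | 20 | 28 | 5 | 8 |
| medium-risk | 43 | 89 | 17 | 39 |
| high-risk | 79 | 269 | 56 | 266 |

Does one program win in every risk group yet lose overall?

Low-risk: Program B 20/28 = 71.4%, the mentoring program 5/8 = 62.5% → Program B
Medium-risk: Program B 43/89 = 48.3%, the mentoring program 17/39 = 43.6% → Program B
High-risk: Program B 79/269 = 29.4%, the mentoring program 56/266 = 21.1% → Program B
Overall: Program B 142/386 = 36.8%, the mentoring program 78/313 = 24.9% → Program B
Program B wins overall and in every risk group — no reversal.

No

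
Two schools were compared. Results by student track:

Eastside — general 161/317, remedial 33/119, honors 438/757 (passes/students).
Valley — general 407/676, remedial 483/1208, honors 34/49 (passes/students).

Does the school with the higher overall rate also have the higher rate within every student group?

General: Eastside 161/317 = 50.8%, Valley 407/676 = 60.2% → Valley
Remedial: Eastside 33/119 = 27.7%, Valley 483/1208 = 40.0% → Valley
Honors: Eastside 438/757 = 57.9%, Valley 34/49 = 69.4% → Valley
Overall: Eastside 632/1193 = 53.0%, Valley 924/1933 = 47.8% → Eastside
Valley wins each student group but Eastside wins overall — the comparison reverses. Valley's students skew toward remedial, which has a lower base rate.

No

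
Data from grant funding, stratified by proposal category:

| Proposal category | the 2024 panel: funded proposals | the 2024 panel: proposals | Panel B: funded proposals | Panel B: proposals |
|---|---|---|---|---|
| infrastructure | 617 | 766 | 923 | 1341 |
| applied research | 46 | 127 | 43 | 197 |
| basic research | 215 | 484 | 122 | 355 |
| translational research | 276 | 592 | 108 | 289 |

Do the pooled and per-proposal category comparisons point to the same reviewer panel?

Yes

Infrastructure: the 2024 panel 617/766 = 80.5%, Panel B 923/1341 = 68.8% → the 2024 panel
Applied research: the 2024 panel 46/127 = 36.2%, Panel B 43/197 = 21.8% → the 2024 panel
Basic research: the 2024 panel 215/484 = 44.4%, Panel B 122/355 = 34.4% → the 2024 panel
Translational research: the 2024 panel 276/592 = 46.6%, Panel B 108/289 = 37.4% → the 2024 panel
Overall: the 2024 panel 1154/1969 = 58.6%, Panel B 1196/2182 = 54.8% → the 2024 panel
The 2024 panel wins overall and in every proposal group — no reversal.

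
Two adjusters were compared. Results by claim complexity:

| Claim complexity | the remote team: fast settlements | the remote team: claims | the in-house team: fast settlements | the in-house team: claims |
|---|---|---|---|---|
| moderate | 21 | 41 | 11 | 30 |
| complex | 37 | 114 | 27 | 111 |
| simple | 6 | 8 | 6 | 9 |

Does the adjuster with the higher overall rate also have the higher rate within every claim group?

Yes

Moderate: the remote team 21/41 = 51.2%, the in-house team 11/30 = 36.7% → the remote team
Complex: the remote team 37/114 = 32.5%, the in-house team 27/111 = 24.3% → the remote team
Simple: the remote team 6/8 = 75.0%, the in-house team 6/9 = 66.7% → the remote team
Overall: the remote team 64/163 = 39.3%, the in-house team 44/150 = 29.3% → the remote team
The remote team wins overall and in every claim group — no reversal.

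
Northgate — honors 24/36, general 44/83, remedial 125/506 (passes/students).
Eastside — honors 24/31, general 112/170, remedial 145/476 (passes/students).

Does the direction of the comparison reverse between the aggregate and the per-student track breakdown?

No

Honors: Northgate 24/36 = 66.7%, Eastside 24/31 = 77.4% → Eastside
General: Northgate 44/83 = 53.0%, Eastside 112/170 = 65.9% → Eastside
Remedial: Northgate 125/506 = 24.7%, Eastside 145/476 = 30.5% → Eastside
Overall: Northgate 193/625 = 30.9%, Eastside 281/677 = 41.5% → Eastside
Eastside wins overall and in every student group — no reversal.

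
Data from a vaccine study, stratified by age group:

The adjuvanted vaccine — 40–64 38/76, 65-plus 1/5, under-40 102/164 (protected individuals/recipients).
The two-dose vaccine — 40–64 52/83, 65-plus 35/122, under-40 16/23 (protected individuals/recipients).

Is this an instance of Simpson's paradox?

Yes

40–64: the adjuvanted vaccine 38/76 = 50.0%, the two-dose vaccine 52/83 = 62.7% → the two-dose vaccine
65-plus: the adjuvanted vaccine 1/5 = 20.0%, the two-dose vaccine 35/122 = 28.7% → the two-dose vaccine
Under-40: the adjuvanted vaccine 102/164 = 62.2%, the two-dose vaccine 16/23 = 69.6% → the two-dose vaccine
Overall: the adjuvanted vaccine 141/245 = 57.6%, the two-dose vaccine 103/228 = 45.2% → the adjuvanted vaccine
The two-dose vaccine wins each age group but the adjuvanted vaccine wins overall — the comparison reverses. The two-dose vaccine's recipients skew toward 65-plus, which has a lower base rate.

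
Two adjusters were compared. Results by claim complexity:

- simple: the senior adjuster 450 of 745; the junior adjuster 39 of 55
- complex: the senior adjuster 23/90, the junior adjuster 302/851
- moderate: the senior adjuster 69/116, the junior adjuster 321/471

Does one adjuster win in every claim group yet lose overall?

Yes

Simple: the senior adjuster 450/745 = 60.4%, the junior adjuster 39/55 = 70.9% → the junior adjuster
Complex: the senior adjuster 23/90 = 25.6%, the junior adjuster 302/851 = 35.5% → the junior adjuster
Moderate: the senior adjuster 69/116 = 59.5%, the junior adjuster 321/471 = 68.2% → the junior adjuster
Overall: the senior adjuster 542/951 = 57.0%, the junior adjuster 662/1377 = 48.1% → the senior adjuster
The junior adjuster wins each claim group but the senior adjuster wins overall — the comparison reverses. The junior adjuster's claims skew toward complex, which has a lower base rate.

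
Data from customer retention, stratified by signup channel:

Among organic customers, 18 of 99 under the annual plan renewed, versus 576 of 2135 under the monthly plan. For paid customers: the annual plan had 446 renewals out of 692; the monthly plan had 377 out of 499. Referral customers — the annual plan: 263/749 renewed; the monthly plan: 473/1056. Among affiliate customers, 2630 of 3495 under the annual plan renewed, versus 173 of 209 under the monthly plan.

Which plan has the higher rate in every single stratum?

the monthly plan

Organic: the annual plan 18/99 = 18.2%, the monthly plan 576/2135 = 27.0% → the monthly plan
Paid: the annual plan 446/692 = 64.5%, the monthly plan 377/499 = 75.6% → the monthly plan
Referral: the annual plan 263/749 = 35.1%, the monthly plan 473/1056 = 44.8% → the monthly plan
Affiliate: the annual plan 2630/3495 = 75.3%, the monthly plan 173/209 = 82.8% → the monthly plan
The monthly plan has the higher rate in all 4 groups.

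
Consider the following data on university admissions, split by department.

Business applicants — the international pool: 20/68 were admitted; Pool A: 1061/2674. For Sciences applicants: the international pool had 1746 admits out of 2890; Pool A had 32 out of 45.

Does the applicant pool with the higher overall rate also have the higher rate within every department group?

No

Business: the international pool 20/68 = 29.4%, Pool A 1061/2674 = 39.7% → Pool A
Sciences: the international pool 1746/2890 = 60.4%, Pool A 32/45 = 71.1% → Pool A
Overall: the international pool 1766/2958 = 59.7%, Pool A 1093/2719 = 40.2% → the international pool
Pool A wins each department group but the international pool wins overall — the comparison reverses. Pool A's applicants skew toward Business, which has a lower base rate.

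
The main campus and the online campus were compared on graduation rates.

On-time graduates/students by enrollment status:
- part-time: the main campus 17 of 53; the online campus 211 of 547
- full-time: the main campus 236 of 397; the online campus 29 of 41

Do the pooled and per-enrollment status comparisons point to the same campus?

Part-time: the main campus 17/53 = 32.1%, the online campus 211/547 = 38.6% → the online campus
Full-time: the main campus 236/397 = 59.4%, the online campus 29/41 = 70.7% → the online campus
Overall: the main campus 253/450 = 56.2%, the online campus 240/588 = 40.8% → the main campus
The online campus wins each enrollment group but the main campus wins overall — the comparison reverses. The online campus's students skew toward part-time, which has a lower base rate.

No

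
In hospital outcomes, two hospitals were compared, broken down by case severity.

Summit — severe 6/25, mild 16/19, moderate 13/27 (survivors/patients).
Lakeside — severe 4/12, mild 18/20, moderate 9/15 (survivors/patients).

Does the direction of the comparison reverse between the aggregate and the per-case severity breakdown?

No

Severe: Summit 6/25 = 24.0%, Lakeside 4/12 = 33.3% → Lakeside
Mild: Summit 16/19 = 84.2%, Lakeside 18/20 = 90.0% → Lakeside
Moderate: Summit 13/27 = 48.1%, Lakeside 9/15 = 60.0% → Lakeside
Overall: Summit 35/71 = 49.3%, Lakeside 31/47 = 66.0% → Lakeside
Lakeside wins overall and in every case group — no reversal.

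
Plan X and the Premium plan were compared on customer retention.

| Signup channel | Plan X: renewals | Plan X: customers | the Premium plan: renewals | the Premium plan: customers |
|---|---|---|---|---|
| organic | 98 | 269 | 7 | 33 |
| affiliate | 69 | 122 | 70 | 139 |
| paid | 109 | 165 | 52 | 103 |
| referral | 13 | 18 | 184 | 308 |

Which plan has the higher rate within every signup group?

Plan X

Organic: Plan X 98/269 = 36.4%, the Premium plan 7/33 = 21.2% → Plan X
Affiliate: Plan X 69/122 = 56.6%, the Premium plan 70/139 = 50.4% → Plan X
Paid: Plan X 109/165 = 66.1%, the Premium plan 52/103 = 50.5% → Plan X
Referral: Plan X 13/18 = 72.2%, the Premium plan 184/308 = 59.7% → Plan X
Plan X has the higher rate in all 4 groups.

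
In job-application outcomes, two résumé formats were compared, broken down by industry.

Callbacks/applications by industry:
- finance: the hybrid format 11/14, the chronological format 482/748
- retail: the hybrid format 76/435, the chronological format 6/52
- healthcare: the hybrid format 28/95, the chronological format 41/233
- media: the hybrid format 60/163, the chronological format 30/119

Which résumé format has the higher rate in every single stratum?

Finance: the hybrid format 11/14 = 78.6%, the chronological format 482/748 = 64.4% → the hybrid format
Retail: the hybrid format 76/435 = 17.5%, the chronological format 6/52 = 11.5% → the hybrid format
Healthcare: the hybrid format 28/95 = 29.5%, the chronological format 41/233 = 17.6% → the hybrid format
Media: the hybrid format 60/163 = 36.8%, the chronological format 30/119 = 25.2% → the hybrid format
The hybrid format has the higher rate in all 4 groups.

the hybrid format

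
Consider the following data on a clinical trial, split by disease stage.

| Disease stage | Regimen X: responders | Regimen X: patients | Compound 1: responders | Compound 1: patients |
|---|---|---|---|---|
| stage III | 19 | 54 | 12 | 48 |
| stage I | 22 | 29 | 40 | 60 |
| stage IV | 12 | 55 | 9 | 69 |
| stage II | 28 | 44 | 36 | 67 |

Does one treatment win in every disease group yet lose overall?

Stage III: Regimen X 19/54 = 35.2%, Compound 1 12/48 = 25.0% → Regimen X
Stage I: Regimen X 22/29 = 75.9%, Compound 1 40/60 = 66.7% → Regimen X
Stage IV: Regimen X 12/55 = 21.8%, Compound 1 9/69 = 13.0% → Regimen X
Stage II: Regimen X 28/44 = 63.6%, Compound 1 36/67 = 53.7% → Regimen X
Overall: Regimen X 81/182 = 44.5%, Compound 1 97/244 = 39.8% → Regimen X
Regimen X wins overall and in every disease group — no reversal.

No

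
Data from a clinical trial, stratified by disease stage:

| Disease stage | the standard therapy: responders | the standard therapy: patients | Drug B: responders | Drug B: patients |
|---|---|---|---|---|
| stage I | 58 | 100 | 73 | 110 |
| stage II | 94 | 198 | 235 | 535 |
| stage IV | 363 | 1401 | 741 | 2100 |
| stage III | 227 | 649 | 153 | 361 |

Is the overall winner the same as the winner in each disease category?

No

Stage I: the standard therapy 58/100 = 58.0%, Drug B 73/110 = 66.4% → Drug B
Stage II: the standard therapy 94/198 = 47.5%, Drug B 235/535 = 43.9% → the standard therapy
Stage IV: the standard therapy 363/1401 = 25.9%, Drug B 741/2100 = 35.3% → Drug B
Stage III: the standard therapy 227/649 = 35.0%, Drug B 153/361 = 42.4% → Drug B
Overall: the standard therapy 742/2348 = 31.6%, Drug B 1202/3106 = 38.7% → Drug B
Neither sweeps: the standard therapy wins 1 of 4 groups, Drug B wins 3. Drug B wins overall but not every group — no Simpson reversal.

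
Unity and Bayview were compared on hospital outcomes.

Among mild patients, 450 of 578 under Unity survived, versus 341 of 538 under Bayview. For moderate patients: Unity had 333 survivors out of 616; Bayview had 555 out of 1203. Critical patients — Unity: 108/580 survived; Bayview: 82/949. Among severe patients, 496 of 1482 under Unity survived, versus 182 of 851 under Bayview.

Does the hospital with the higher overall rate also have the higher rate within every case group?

Mild: Unity 450/578 = 77.9%, Bayview 341/538 = 63.4% → Unity
Moderate: Unity 333/616 = 54.1%, Bayview 555/1203 = 46.1% → Unity
Critical: Unity 108/580 = 18.6%, Bayview 82/949 = 8.6% → Unity
Severe: Unity 496/1482 = 33.5%, Bayview 182/851 = 21.4% → Unity
Overall: Unity 1387/3256 = 42.6%, Bayview 1160/3541 = 32.8% → Unity
Unity wins overall and in every case group — no reversal.

Yes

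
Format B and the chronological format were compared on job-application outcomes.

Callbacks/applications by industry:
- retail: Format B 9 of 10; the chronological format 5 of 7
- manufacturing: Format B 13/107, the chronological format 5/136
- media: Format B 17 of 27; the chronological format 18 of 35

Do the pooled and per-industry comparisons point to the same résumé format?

Yes

Retail: Format B 9/10 = 90.0%, the chronological format 5/7 = 71.4% → Format B
Manufacturing: Format B 13/107 = 12.1%, the chronological format 5/136 = 3.7% → Format B
Media: Format B 17/27 = 63.0%, the chronological format 18/35 = 51.4% → Format B
Overall: Format B 39/144 = 27.1%, the chronological format 28/178 = 15.7% → Format B
Format B wins overall and in every industry group — no reversal.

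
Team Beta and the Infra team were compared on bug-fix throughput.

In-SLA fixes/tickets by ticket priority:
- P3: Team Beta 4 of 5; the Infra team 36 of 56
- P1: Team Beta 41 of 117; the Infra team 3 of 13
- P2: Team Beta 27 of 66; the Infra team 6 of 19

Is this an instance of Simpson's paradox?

P3: Team Beta 4/5 = 80.0%, the Infra team 36/56 = 64.3% → Team Beta
P1: Team Beta 41/117 = 35.0%, the Infra team 3/13 = 23.1% → Team Beta
P2: Team Beta 27/66 = 40.9%, the Infra team 6/19 = 31.6% → Team Beta
Overall: Team Beta 72/188 = 38.3%, the Infra team 45/88 = 51.1% → the Infra team
Team Beta wins each ticket group but the Infra team wins overall — the comparison reverses. Team Beta's tickets skew toward P1, which has a lower base rate.

Yes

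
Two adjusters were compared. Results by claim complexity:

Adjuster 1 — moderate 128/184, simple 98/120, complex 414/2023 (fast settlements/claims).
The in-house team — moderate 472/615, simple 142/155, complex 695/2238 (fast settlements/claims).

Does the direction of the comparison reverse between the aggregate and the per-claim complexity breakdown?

No

Moderate: Adjuster 1 128/184 = 69.6%, the in-house team 472/615 = 76.7% → the in-house team
Simple: Adjuster 1 98/120 = 81.7%, the in-house team 142/155 = 91.6% → the in-house team
Complex: Adjuster 1 414/2023 = 20.5%, the in-house team 695/2238 = 31.1% → the in-house team
Overall: Adjuster 1 640/2327 = 27.5%, the in-house team 1309/3008 = 43.5% → the in-house team
The in-house team wins overall and in every claim group — no reversal.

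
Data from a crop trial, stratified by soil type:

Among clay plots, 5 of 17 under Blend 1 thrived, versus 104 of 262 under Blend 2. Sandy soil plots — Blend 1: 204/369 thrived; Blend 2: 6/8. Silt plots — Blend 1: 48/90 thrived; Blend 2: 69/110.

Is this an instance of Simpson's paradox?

Yes

Clay: Blend 1 5/17 = 29.4%, Blend 2 104/262 = 39.7% → Blend 2
Sandy soil: Blend 1 204/369 = 55.3%, Blend 2 6/8 = 75.0% → Blend 2
Silt: Blend 1 48/90 = 53.3%, Blend 2 69/110 = 62.7% → Blend 2
Overall: Blend 1 257/476 = 54.0%, Blend 2 179/380 = 47.1% → Blend 1
Blend 2 wins each soil group but Blend 1 wins overall — the comparison reverses. Blend 2's plots skew toward clay, which has a lower base rate.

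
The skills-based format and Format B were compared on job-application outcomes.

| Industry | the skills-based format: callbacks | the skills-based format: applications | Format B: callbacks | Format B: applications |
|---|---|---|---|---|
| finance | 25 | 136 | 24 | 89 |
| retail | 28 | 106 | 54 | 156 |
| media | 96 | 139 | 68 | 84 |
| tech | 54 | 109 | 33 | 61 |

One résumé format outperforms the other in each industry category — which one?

Finance: the skills-based format 25/136 = 18.4%, Format B 24/89 = 27.0% → Format B
Retail: the skills-based format 28/106 = 26.4%, Format B 54/156 = 34.6% → Format B
Media: the skills-based format 96/139 = 69.1%, Format B 68/84 = 81.0% → Format B
Tech: the skills-based format 54/109 = 49.5%, Format B 33/61 = 54.1% → Format B
Format B has the higher rate in all 4 groups.

Format B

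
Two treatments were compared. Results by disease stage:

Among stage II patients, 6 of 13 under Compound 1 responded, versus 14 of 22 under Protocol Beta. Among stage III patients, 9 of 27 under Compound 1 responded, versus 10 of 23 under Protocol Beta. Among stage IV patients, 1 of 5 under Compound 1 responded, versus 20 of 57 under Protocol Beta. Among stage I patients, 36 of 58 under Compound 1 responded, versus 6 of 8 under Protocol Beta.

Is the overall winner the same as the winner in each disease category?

No

Stage II: Compound 1 6/13 = 46.2%, Protocol Beta 14/22 = 63.6% → Protocol Beta
Stage III: Compound 1 9/27 = 33.3%, Protocol Beta 10/23 = 43.5% → Protocol Beta
Stage IV: Compound 1 1/5 = 20.0%, Protocol Beta 20/57 = 35.1% → Protocol Beta
Stage I: Compound 1 36/58 = 62.1%, Protocol Beta 6/8 = 75.0% → Protocol Beta
Overall: Compound 1 52/103 = 50.5%, Protocol Beta 50/110 = 45.5% → Compound 1
Protocol Beta wins each disease group but Compound 1 wins overall — the comparison reverses. Protocol Beta's patients skew toward stage IV, which has a lower base rate.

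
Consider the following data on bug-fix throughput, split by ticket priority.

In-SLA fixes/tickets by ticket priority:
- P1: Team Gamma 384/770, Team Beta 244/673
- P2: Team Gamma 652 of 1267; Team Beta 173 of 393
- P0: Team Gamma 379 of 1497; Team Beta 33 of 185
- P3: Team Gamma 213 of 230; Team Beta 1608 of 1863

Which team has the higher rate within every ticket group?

P1: Team Gamma 384/770 = 49.9%, Team Beta 244/673 = 36.3% → Team Gamma
P2: Team Gamma 652/1267 = 51.5%, Team Beta 173/393 = 44.0% → Team Gamma
P0: Team Gamma 379/1497 = 25.3%, Team Beta 33/185 = 17.8% → Team Gamma
P3: Team Gamma 213/230 = 92.6%, Team Beta 1608/1863 = 86.3% → Team Gamma
Team Gamma has the higher rate in all 4 groups.

Team Gamma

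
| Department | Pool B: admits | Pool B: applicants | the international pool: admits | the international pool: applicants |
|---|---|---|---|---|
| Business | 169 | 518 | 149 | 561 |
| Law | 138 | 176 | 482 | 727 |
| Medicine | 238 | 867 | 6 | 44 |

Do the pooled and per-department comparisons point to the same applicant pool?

No

Business: Pool B 169/518 = 32.6%, the international pool 149/561 = 26.6% → Pool B
Law: Pool B 138/176 = 78.4%, the international pool 482/727 = 66.3% → Pool B
Medicine: Pool B 238/867 = 27.5%, the international pool 6/44 = 13.6% → Pool B
Overall: Pool B 545/1561 = 34.9%, the international pool 637/1332 = 47.8% → the international pool
Pool B wins each department group but the international pool wins overall — the comparison reverses. Pool B's applicants skew toward Medicine, which has a lower base rate.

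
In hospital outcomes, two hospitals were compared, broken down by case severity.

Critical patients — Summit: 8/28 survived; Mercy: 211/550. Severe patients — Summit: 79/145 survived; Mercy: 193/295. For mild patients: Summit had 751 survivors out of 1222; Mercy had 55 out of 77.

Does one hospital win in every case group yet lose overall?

Critical: Summit 8/28 = 28.6%, Mercy 211/550 = 38.4% → Mercy
Severe: Summit 79/145 = 54.5%, Mercy 193/295 = 65.4% → Mercy
Mild: Summit 751/1222 = 61.5%, Mercy 55/77 = 71.4% → Mercy
Overall: Summit 838/1395 = 60.1%, Mercy 459/922 = 49.8% → Summit
Mercy wins each case group but Summit wins overall — the comparison reverses. Mercy's patients skew toward critical, which has a lower base rate.

Yes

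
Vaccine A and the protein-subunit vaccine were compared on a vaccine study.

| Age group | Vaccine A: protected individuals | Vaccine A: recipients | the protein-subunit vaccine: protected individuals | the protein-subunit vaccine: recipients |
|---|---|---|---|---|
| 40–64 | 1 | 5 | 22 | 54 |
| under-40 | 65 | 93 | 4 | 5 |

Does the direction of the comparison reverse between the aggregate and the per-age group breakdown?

40–64: Vaccine A 1/5 = 20.0%, the protein-subunit vaccine 22/54 = 40.7% → the protein-subunit vaccine
Under-40: Vaccine A 65/93 = 69.9%, the protein-subunit vaccine 4/5 = 80.0% → the protein-subunit vaccine
Overall: Vaccine A 66/98 = 67.3%, the protein-subunit vaccine 26/59 = 44.1% → Vaccine A
The protein-subunit vaccine wins each age group but Vaccine A wins overall — the comparison reverses. The protein-subunit vaccine's recipients skew toward 40–64, which has a lower base rate.

Yes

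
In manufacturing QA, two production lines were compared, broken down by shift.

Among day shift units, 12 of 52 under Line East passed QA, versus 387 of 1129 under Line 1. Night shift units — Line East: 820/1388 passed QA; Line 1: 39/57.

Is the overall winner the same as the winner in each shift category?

Day shift: Line East 12/52 = 23.1%, Line 1 387/1129 = 34.3% → Line 1
Night shift: Line East 820/1388 = 59.1%, Line 1 39/57 = 68.4% → Line 1
Overall: Line East 832/1440 = 57.8%, Line 1 426/1186 = 35.9% → Line East
Line 1 wins each shift group but Line East wins overall — the comparison reverses. Line 1's units skew toward day shift, which has a lower base rate.

No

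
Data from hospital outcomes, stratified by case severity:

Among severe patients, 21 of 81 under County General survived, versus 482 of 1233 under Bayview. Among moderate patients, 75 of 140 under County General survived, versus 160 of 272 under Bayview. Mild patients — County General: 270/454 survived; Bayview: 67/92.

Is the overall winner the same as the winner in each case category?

Severe: County General 21/81 = 25.9%, Bayview 482/1233 = 39.1% → Bayview
Moderate: County General 75/140 = 53.6%, Bayview 160/272 = 58.8% → Bayview
Mild: County General 270/454 = 59.5%, Bayview 67/92 = 72.8% → Bayview
Overall: County General 366/675 = 54.2%, Bayview 709/1597 = 44.4% → County General
Bayview wins each case group but County General wins overall — the comparison reverses. Bayview's patients skew toward severe, which has a lower base rate.

No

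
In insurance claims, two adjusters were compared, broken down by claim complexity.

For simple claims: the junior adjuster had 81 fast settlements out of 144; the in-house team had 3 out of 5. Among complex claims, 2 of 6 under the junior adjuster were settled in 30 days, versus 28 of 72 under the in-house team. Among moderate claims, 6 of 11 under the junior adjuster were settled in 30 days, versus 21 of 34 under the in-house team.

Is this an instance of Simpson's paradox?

Yes

Simple: the junior adjuster 81/144 = 56.2%, the in-house team 3/5 = 60.0% → the in-house team
Complex: the junior adjuster 2/6 = 33.3%, the in-house team 28/72 = 38.9% → the in-house team
Moderate: the junior adjuster 6/11 = 54.5%, the in-house team 21/34 = 61.8% → the in-house team
Overall: the junior adjuster 89/161 = 55.3%, the in-house team 52/111 = 46.8% → the junior adjuster
The in-house team wins each claim group but the junior adjuster wins overall — the comparison reverses. The in-house team's claims skew toward complex, which has a lower base rate.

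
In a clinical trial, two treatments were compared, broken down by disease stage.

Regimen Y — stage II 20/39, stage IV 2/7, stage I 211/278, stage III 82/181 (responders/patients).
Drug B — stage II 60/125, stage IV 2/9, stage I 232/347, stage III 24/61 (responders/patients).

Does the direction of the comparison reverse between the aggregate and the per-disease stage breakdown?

No

Stage II: Regimen Y 20/39 = 51.3%, Drug B 60/125 = 48.0% → Regimen Y
Stage IV: Regimen Y 2/7 = 28.6%, Drug B 2/9 = 22.2% → Regimen Y
Stage I: Regimen Y 211/278 = 75.9%, Drug B 232/347 = 66.9% → Regimen Y
Stage III: Regimen Y 82/181 = 45.3%, Drug B 24/61 = 39.3% → Regimen Y
Overall: Regimen Y 315/505 = 62.4%, Drug B 318/542 = 58.7% → Regimen Y
Regimen Y wins overall and in every disease group — no reversal.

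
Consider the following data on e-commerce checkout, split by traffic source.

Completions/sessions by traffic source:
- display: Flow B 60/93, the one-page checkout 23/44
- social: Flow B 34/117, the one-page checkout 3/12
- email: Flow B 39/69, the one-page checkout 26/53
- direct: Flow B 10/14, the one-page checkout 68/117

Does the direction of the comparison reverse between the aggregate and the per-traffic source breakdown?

Display: Flow B 60/93 = 64.5%, the one-page checkout 23/44 = 52.3% → Flow B
Social: Flow B 34/117 = 29.1%, the one-page checkout 3/12 = 25.0% → Flow B
Email: Flow B 39/69 = 56.5%, the one-page checkout 26/53 = 49.1% → Flow B
Direct: Flow B 10/14 = 71.4%, the one-page checkout 68/117 = 58.1% → Flow B
Overall: Flow B 143/293 = 48.8%, the one-page checkout 120/226 = 53.1% → the one-page checkout
Flow B wins each traffic group but the one-page checkout wins overall — the comparison reverses. Flow B's sessions skew toward social, which has a lower base rate.

Yes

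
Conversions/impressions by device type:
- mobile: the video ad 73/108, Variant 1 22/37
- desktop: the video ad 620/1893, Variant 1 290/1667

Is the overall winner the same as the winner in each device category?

Mobile: the video ad 73/108 = 67.6%, Variant 1 22/37 = 59.5% → the video ad
Desktop: the video ad 620/1893 = 32.8%, Variant 1 290/1667 = 17.4% → the video ad
Overall: the video ad 693/2001 = 34.6%, Variant 1 312/1704 = 18.3% → the video ad
The video ad wins overall and in every device group — no reversal.

Yes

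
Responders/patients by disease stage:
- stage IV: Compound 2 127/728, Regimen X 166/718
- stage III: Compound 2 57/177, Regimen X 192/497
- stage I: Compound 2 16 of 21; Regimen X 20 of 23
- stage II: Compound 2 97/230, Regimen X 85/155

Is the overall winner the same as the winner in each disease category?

Stage IV: Compound 2 127/728 = 17.4%, Regimen X 166/718 = 23.1% → Regimen X
Stage III: Compound 2 57/177 = 32.2%, Regimen X 192/497 = 38.6% → Regimen X
Stage I: Compound 2 16/21 = 76.2%, Regimen X 20/23 = 87.0% → Regimen X
Stage II: Compound 2 97/230 = 42.2%, Regimen X 85/155 = 54.8% → Regimen X
Overall: Compound 2 297/1156 = 25.7%, Regimen X 463/1393 = 33.2% → Regimen X
Regimen X wins overall and in every disease group — no reversal.

Yes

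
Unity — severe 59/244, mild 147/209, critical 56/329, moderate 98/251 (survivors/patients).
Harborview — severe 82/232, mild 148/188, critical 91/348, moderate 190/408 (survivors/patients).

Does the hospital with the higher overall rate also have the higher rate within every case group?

Severe: Unity 59/244 = 24.2%, Harborview 82/232 = 35.3% → Harborview
Mild: Unity 147/209 = 70.3%, Harborview 148/188 = 78.7% → Harborview
Critical: Unity 56/329 = 17.0%, Harborview 91/348 = 26.1% → Harborview
Moderate: Unity 98/251 = 39.0%, Harborview 190/408 = 46.6% → Harborview
Overall: Unity 360/1033 = 34.8%, Harborview 511/1176 = 43.5% → Harborview
Harborview wins overall and in every case group — no reversal.

Yes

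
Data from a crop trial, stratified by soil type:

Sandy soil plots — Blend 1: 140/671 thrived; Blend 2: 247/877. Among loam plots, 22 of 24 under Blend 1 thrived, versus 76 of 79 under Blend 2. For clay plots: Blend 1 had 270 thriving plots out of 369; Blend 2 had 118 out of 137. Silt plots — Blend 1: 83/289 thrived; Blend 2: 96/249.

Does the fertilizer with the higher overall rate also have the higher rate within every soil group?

Yes

Sandy soil: Blend 1 140/671 = 20.9%, Blend 2 247/877 = 28.2% → Blend 2
Loam: Blend 1 22/24 = 91.7%, Blend 2 76/79 = 96.2% → Blend 2
Clay: Blend 1 270/369 = 73.2%, Blend 2 118/137 = 86.1% → Blend 2
Silt: Blend 1 83/289 = 28.7%, Blend 2 96/249 = 38.6% → Blend 2
Overall: Blend 1 515/1353 = 38.1%, Blend 2 537/1342 = 40.0% → Blend 2
Blend 2 wins overall and in every soil group — no reversal.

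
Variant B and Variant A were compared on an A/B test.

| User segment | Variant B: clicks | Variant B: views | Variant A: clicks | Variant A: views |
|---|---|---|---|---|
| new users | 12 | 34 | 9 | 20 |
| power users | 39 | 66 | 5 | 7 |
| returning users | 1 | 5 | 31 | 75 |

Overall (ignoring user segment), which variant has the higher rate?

Variant B

New users: Variant B 12/34 = 35.3%, Variant A 9/20 = 45.0% → Variant A
Power users: Variant B 39/66 = 59.1%, Variant A 5/7 = 71.4% → Variant A
Returning users: Variant B 1/5 = 20.0%, Variant A 31/75 = 41.3% → Variant A
Overall: Variant B 52/105 = 49.5%, Variant A 45/102 = 44.1% → Variant B
(Variant A wins every user group but Variant B wins overall — Variant A's views skew toward the low-rate returning users group.)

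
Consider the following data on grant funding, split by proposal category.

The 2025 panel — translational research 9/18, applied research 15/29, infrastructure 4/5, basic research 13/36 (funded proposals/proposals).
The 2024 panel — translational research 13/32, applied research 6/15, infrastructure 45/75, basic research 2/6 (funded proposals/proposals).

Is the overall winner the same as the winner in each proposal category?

Translational research: the 2025 panel 9/18 = 50.0%, the 2024 panel 13/32 = 40.6% → the 2025 panel
Applied research: the 2025 panel 15/29 = 51.7%, the 2024 panel 6/15 = 40.0% → the 2025 panel
Infrastructure: the 2025 panel 4/5 = 80.0%, the 2024 panel 45/75 = 60.0% → the 2025 panel
Basic research: the 2025 panel 13/36 = 36.1%, the 2024 panel 2/6 = 33.3% → the 2025 panel
Overall: the 2025 panel 41/88 = 46.6%, the 2024 panel 66/128 = 51.6% → the 2024 panel
The 2025 panel wins each proposal group but the 2024 panel wins overall — the comparison reverses. The 2025 panel's proposals skew toward basic research, which has a lower base rate.

No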